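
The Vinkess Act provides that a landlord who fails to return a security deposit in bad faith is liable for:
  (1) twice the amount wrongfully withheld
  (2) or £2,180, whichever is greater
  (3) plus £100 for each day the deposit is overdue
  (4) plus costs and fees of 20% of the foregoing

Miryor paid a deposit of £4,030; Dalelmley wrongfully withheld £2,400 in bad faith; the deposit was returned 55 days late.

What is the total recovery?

£12,360

Doubled: 2 × £2,400 = £4,800
Minimum £2,180: £4,800 meets the minimum, no increase.
Late-return penalty: 55 × £100 = £5,500
Damages plus late penalty: £4,800 + £5,500 = £10,300
Costs and fees: 20% of £10,300 = £2,060
Total recovery: £10,300 + £2,060 = £12,360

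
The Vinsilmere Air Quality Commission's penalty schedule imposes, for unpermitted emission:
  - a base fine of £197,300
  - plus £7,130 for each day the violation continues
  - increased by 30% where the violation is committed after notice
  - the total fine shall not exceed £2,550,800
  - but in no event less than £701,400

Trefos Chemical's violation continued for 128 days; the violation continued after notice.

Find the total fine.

Per-day component: 128 × £7,130 = £912,640
Base plus per-day: £197,300 + £912,640 = £1,109,940
Enhancement: 30% of £1,109,940 = £332,982
Enhanced fine: £1,109,940 + £332,982 = £1,442,922
Cap at £2,550,800: £1,442,922 is within the cap, no reduction.
Minimum £701,400: £1,442,922 meets the minimum, no increase.

Civil penalty: £1,442,922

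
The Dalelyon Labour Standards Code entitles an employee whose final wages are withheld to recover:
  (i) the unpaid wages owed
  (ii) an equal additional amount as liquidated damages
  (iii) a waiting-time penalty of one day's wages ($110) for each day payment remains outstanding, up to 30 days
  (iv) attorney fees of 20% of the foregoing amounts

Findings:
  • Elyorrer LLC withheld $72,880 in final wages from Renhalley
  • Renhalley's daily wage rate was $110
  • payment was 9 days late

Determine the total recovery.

$176,100

Liquidated damages (equal amount): $72,880
Penalty days: min(9, 30) = 9
Waiting-time penalty: 9 × $110 = $990
Subtotal: $72,880 + $72,880 + $990 = $146,750
Attorney fees: 20% of $146,750 = $29,350
Total award: $146,750 + $29,350 = $176,100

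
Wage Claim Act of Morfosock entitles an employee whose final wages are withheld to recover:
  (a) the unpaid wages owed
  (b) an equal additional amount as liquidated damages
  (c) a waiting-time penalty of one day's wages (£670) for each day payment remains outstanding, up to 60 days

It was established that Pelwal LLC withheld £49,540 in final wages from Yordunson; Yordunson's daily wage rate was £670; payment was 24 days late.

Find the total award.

£115,160

Liquidated damages (equal amount): £49,540
Penalty days: min(24, 60) = 24
Waiting-time penalty: 24 × £670 = £16,080
Total award: £49,540 + £49,540 + £16,080 = £115,160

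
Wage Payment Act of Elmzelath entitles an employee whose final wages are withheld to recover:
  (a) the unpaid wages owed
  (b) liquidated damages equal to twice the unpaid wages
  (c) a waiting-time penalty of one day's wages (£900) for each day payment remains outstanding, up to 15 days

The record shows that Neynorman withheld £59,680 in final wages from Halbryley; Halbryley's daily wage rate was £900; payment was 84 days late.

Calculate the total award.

Doubled: 2 × £59,680 = £119,360
Penalty days: min(84, 15) = 15
Waiting-time penalty: 15 × £900 = £13,500
Total award: £59,680 + £119,360 + £13,500 = £192,540

£192,540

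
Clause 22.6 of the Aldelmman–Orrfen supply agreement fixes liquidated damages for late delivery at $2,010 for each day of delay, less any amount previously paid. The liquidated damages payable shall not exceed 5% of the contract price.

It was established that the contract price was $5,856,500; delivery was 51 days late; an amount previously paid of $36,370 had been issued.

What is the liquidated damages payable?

$66,140

Per-day damages: 51 × $2,010 = $102,510
Less amount previously paid: $102,510 − $36,370 = $66,140
Cap: 5% of $5,856,500 = $292,825
Cap at $292,825: $66,140 is within the cap, no reduction.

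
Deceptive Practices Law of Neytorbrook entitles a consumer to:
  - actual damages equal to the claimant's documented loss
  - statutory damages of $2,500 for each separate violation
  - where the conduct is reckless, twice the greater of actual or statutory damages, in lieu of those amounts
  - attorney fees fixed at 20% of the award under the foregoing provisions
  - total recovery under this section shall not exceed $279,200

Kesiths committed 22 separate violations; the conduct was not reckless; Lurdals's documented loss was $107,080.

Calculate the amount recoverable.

Statutory damages: 22 × $2,500 = $55,000
Conduct not reckless: the in-lieu enhancement does not apply.
Actual plus statutory damages: $107,080 + $55,000 = $162,080
Attorney fees: 20% of $162,080 = $32,416
Total before cap: $162,080 + $32,416 = $194,496
Cap at $279,200: $194,496 is within the cap, no reduction.

$194,496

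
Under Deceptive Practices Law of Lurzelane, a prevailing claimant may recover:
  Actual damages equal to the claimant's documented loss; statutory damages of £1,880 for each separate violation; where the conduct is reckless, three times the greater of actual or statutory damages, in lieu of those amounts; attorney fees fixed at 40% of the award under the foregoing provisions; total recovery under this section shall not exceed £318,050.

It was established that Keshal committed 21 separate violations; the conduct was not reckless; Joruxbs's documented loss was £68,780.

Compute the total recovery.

Total recovery: £151,564

Statutory damages: 21 × £1,880 = £39,480
Conduct not reckless: the in-lieu enhancement does not apply.
Actual plus statutory damages: £68,780 + £39,480 = £108,260
Attorney fees: 40% of £108,260 = £43,304
Total before cap: £108,260 + £43,304 = £151,564
Cap at £318,050: £151,564 is within the cap, no reduction.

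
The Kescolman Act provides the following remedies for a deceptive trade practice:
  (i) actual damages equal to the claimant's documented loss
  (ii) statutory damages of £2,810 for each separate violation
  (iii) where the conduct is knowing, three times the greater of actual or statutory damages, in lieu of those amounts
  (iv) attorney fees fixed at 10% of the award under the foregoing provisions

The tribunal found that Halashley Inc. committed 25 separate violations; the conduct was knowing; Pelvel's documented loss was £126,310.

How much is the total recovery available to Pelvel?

Statutory damages: 25 × £2,810 = £70,250
Greater of actual damages (£126,310) or statutory damages (£70,250): £126,310
Trebled: 3 × £126,310 = £378,930
Attorney fees: 10% of £378,930 = £37,893
Total recovery: £378,930 + £37,893 = £416,823

£416,823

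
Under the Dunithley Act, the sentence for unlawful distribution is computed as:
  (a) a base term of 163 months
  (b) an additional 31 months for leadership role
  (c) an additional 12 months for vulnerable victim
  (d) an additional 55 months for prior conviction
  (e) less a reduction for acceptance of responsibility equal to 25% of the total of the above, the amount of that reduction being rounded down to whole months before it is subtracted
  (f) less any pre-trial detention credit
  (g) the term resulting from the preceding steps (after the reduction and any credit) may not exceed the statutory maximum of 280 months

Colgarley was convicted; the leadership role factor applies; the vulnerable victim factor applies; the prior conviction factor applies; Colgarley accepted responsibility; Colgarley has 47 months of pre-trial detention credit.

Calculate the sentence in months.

Leadership role enhancement: +31 months
Vulnerable victim enhancement: +12 months
Prior conviction enhancement: +55 months
Adjusted term: 163 months + 31 months + 12 months + 55 months = 261 months
Acceptance of responsibility reduction: 25% of 261 months = 65 months (rounded down)
After reduction: 261 − 65 = 196 months
Less pre-trial detention credit: 196 months − 47 months = 149 months
Cap at 280 months: 149 months is within the cap, no reduction.

149 months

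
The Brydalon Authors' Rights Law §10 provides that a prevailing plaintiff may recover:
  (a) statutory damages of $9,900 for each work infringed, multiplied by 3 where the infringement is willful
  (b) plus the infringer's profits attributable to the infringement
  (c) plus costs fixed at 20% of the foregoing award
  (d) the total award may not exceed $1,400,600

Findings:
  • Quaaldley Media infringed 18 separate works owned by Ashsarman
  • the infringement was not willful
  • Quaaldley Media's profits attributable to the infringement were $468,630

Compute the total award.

Statutory damages: 18 × $9,900 = $178,200
Infringement not willful: no ×3 enhancement.
Combined award: $178,200 + $468,630 = $646,830
Costs: 20% of $646,830 = $129,366
Award plus costs: $646,830 + $129,366 = $776,196
Cap at $1,400,600: $776,196 is within the cap, no reduction.

$776,196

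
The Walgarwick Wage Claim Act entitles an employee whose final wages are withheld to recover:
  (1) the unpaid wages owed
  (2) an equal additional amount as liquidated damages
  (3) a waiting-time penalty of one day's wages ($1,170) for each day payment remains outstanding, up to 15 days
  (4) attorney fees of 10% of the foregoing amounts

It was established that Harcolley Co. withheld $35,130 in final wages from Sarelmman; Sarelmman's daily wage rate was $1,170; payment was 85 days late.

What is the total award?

Liquidated damages (equal amount): $35,130
Penalty days: min(85, 15) = 15
Waiting-time penalty: 15 × $1,170 = $17,550
Subtotal: $35,130 + $35,130 + $17,550 = $87,810
Attorney fees: 10% of $87,810 = $8,781
Total award: $87,810 + $8,781 = $96,591

$96,591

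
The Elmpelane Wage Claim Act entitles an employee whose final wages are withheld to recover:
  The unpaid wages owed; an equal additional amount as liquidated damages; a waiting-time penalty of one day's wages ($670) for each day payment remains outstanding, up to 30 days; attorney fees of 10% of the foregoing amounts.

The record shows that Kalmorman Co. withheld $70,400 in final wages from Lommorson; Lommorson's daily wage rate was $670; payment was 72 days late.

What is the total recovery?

Liquidated damages (equal amount): $70,400
Penalty days: min(72, 30) = 30
Waiting-time penalty: 30 × $670 = $20,100
Subtotal: $70,400 + $70,400 + $20,100 = $160,900
Attorney fees: 10% of $160,900 = $16,090
Total award: $160,900 + $16,090 = $176,990

$176,990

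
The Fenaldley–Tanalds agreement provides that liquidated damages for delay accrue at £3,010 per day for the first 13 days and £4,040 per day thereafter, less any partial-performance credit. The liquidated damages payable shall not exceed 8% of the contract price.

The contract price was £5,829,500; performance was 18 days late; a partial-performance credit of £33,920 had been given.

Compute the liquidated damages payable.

£25,410

First 13 days: 13 × £3,010 = £39,130
Remaining days: (18 − 13) × £4,040 = £20,200
Accrued per-day damages: £39,130 + £20,200 = £59,330
Less partial-performance credit: £59,330 − £33,920 = £25,410
Cap: 8% of £5,829,500 = £466,360
Cap at £466,360: £25,410 is within the cap, no reduction.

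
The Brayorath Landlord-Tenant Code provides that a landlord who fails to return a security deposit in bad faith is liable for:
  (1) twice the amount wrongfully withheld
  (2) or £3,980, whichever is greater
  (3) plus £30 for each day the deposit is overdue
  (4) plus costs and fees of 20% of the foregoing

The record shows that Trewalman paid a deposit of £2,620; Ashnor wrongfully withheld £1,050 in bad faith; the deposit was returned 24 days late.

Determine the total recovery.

Doubled: 2 × £1,050 = £2,100
Minimum £3,980: £2,100 is below the minimum → £3,980
Late-return penalty: 24 × £30 = £720
Damages plus late penalty: £3,980 + £720 = £4,700
Costs and fees: 20% of £4,700 = £940
Total recovery: £4,700 + £940 = £5,640

£5,640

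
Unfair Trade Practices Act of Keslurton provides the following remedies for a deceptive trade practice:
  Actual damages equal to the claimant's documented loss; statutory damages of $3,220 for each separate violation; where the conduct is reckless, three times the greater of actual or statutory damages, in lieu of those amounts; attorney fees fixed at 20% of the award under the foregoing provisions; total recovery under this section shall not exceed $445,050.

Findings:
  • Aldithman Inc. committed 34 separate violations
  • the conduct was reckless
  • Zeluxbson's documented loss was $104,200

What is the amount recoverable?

Statutory damages: 34 × $3,220 = $109,480
Greater of actual damages ($104,200) or statutory damages ($109,480): $109,480
Trebled: 3 × $109,480 = $328,440
Attorney fees: 20% of $328,440 = $65,688
Total before cap: $328,440 + $65,688 = $394,128
Cap at $445,050: $394,128 is within the cap, no reduction.

$394,128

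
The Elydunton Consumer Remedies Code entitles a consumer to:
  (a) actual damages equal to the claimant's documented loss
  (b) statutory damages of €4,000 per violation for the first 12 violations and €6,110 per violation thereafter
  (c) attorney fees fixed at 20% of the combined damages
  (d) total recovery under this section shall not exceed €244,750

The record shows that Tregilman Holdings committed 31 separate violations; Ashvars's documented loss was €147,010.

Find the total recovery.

First 12 violations: 12 × €4,000 = €48,000
Remaining violations: (31 − 12) × €6,110 = €116,090
Statutory damages: €48,000 + €116,090 = €164,090
Combined damages: €147,010 + €164,090 = €311,100
Attorney fees: 20% of €311,100 = €62,220
Total before cap: €311,100 + €62,220 = €373,320
Cap at €244,750: €373,320 exceeds the cap → €244,750

€244,750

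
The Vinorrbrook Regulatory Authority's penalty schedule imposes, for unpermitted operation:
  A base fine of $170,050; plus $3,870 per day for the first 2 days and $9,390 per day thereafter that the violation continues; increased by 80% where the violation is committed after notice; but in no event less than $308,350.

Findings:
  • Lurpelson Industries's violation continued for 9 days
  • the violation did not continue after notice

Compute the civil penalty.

First 2 days: 2 × $3,870 = $7,740
Remaining days: (9 − 2) × $9,390 = $65,730
Per-day component: $7,740 + $65,730 = $73,470
Base plus per-day: $170,050 + $73,470 = $243,520
The violation did not continue after notice: no 80% increase.
Minimum $308,350: $243,520 is below the minimum → $308,350

$308,350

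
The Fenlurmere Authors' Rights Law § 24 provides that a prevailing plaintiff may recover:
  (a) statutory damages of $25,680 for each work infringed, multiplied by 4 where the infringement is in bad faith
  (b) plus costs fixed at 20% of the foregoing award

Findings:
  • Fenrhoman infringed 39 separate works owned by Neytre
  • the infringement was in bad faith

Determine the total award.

$4,807,296

Statutory damages: 39 × $25,680 = $1,001,520
Multiplied by 4: 4 × $1,001,520 = $4,006,080
Costs: 20% of $4,006,080 = $801,216
Award plus costs: $4,006,080 + $801,216 = $4,807,296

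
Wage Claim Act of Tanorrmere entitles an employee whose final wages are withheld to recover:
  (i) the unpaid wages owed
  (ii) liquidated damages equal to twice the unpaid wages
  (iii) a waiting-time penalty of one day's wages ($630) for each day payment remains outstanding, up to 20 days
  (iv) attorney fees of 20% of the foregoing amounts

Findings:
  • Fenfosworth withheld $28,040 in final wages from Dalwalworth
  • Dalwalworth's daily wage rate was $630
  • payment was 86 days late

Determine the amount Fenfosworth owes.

Doubled: 2 × $28,040 = $56,080
Penalty days: min(86, 20) = 20
Waiting-time penalty: 20 × $630 = $12,600
Subtotal: $28,040 + $56,080 + $12,600 = $96,720
Attorney fees: 20% of $96,720 = $19,344
Total award: $96,720 + $19,344 = $116,064

$116,064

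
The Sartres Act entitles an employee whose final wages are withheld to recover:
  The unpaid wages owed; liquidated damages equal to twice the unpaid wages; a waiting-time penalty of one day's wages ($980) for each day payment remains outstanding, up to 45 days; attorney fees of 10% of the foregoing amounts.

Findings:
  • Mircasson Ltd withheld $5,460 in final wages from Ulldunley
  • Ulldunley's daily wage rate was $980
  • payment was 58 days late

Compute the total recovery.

Doubled: 2 × $5,460 = $10,920
Penalty days: min(58, 45) = 45
Waiting-time penalty: 45 × $980 = $44,100
Subtotal: $5,460 + $10,920 + $44,100 = $60,480
Attorney fees: 10% of $60,480 = $6,048
Total award: $60,480 + $6,048 = $66,528

$66,528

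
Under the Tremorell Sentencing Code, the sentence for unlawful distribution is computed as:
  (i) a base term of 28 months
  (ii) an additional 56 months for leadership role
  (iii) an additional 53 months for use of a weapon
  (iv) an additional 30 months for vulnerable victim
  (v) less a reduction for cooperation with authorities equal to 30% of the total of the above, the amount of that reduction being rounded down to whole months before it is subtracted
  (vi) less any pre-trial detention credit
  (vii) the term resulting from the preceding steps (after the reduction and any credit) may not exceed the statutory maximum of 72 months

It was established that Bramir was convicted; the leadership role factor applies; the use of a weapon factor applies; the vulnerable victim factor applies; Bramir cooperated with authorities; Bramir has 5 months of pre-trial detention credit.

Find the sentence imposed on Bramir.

Leadership role enhancement: +56 months
Use of a weapon enhancement: +53 months
Vulnerable victim enhancement: +30 months
Adjusted term: 28 months + 56 months + 53 months + 30 months = 167 months
Cooperation with authorities reduction: 30% of 167 months = 50 months (rounded down)
After reduction: 167 − 50 = 117 months
Less pre-trial detention credit: 117 months − 5 months = 112 months
Cap at 72 months: 112 months exceeds the cap → 72 months

72 months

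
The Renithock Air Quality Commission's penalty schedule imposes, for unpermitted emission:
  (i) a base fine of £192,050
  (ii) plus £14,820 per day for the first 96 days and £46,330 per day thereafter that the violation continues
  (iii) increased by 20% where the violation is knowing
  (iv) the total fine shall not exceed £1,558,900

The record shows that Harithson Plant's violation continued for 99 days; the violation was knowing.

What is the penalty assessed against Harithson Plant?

£1,558,900

First 96 days: 96 × £14,820 = £1,422,720
Remaining days: (99 − 96) × £46,330 = £138,990
Per-day component: £1,422,720 + £138,990 = £1,561,710
Base plus per-day: £192,050 + £1,561,710 = £1,753,760
Enhancement: 20% of £1,753,760 = £350,752
Enhanced fine: £1,753,760 + £350,752 = £2,104,512
Cap at £1,558,900: £2,104,512 exceeds the cap → £1,558,900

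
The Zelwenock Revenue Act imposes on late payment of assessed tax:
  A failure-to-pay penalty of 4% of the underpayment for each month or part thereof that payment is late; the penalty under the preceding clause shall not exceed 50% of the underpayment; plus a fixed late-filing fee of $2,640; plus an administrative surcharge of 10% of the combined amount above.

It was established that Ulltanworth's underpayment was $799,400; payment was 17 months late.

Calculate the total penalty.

$442,574

Accrued rate: 4% × 17 = 68%, capped at 50% → 50%
Failure-to-pay penalty: 50% of $799,400 = $399,700
Penalty before surcharge: $399,700 + $2,640 = $402,340
Administrative surcharge: 10% of $402,340 = $40,234
Total penalty: $402,340 + $40,234 = $442,574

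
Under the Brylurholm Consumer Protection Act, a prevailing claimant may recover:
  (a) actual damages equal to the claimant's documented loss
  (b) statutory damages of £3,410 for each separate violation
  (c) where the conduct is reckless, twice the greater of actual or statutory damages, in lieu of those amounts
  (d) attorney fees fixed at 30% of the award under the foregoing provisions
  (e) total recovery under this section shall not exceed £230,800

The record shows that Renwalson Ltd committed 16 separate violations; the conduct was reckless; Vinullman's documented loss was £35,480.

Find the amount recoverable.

£141,856

Statutory damages: 16 × £3,410 = £54,560
Greater of actual damages (£35,480) or statutory damages (£54,560): £54,560
Doubled: 2 × £54,560 = £109,120
Attorney fees: 30% of £109,120 = £32,736
Total before cap: £109,120 + £32,736 = £141,856
Cap at £230,800: £141,856 is within the cap, no reduction.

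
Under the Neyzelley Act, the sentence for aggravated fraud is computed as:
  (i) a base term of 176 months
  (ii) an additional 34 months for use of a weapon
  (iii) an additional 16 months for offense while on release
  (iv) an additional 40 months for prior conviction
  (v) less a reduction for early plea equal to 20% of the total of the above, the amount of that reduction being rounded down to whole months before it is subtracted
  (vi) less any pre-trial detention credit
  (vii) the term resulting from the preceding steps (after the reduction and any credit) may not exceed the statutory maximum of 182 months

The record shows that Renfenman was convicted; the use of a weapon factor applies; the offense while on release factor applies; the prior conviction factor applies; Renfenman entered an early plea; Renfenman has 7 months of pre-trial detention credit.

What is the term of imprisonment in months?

Use of a weapon enhancement: +34 months
Offense while on release enhancement: +16 months
Prior conviction enhancement: +40 months
Adjusted term: 176 months + 34 months + 16 months + 40 months = 266 months
Early plea reduction: 20% of 266 months = 53 months (rounded down)
After reduction: 266 − 53 = 213 months
Less pre-trial detention credit: 213 months − 7 months = 206 months
Cap at 182 months: 206 months exceeds the cap → 182 months

182 months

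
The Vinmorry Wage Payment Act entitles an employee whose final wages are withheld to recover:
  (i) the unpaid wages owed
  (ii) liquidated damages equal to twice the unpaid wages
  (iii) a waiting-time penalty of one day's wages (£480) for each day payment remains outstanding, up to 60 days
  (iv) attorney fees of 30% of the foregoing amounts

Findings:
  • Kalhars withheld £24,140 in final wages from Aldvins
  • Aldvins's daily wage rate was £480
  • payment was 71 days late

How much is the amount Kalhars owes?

Doubled: 2 × £24,140 = £48,280
Penalty days: min(71, 60) = 60
Waiting-time penalty: 60 × £480 = £28,800
Subtotal: £24,140 + £48,280 + £28,800 = £101,220
Attorney fees: 30% of £101,220 = £30,366
Total award: £101,220 + £30,366 = £131,586

£131,586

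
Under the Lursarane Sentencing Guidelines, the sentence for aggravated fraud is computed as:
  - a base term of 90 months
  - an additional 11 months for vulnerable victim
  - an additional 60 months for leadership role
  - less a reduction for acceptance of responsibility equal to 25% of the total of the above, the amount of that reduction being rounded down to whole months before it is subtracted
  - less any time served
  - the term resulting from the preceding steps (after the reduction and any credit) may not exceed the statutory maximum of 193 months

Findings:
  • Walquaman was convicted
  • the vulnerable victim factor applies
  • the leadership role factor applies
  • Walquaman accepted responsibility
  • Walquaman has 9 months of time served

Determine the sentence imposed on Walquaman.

Sentence: 112 months

Vulnerable victim enhancement: +11 months
Leadership role enhancement: +60 months
Adjusted term: 90 months + 11 months + 60 months = 161 months
Acceptance of responsibility reduction: 25% of 161 months = 40 months (rounded down)
After reduction: 161 − 40 = 121 months
Less time served: 121 months − 9 months = 112 months
Cap at 193 months: 112 months is within the cap, no reduction.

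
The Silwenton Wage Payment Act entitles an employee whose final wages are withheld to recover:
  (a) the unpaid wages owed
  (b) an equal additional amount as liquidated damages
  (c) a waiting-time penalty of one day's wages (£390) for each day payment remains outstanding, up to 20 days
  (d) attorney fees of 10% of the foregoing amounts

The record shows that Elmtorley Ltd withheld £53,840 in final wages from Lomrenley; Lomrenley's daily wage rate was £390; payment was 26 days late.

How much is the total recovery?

£127,028

Liquidated damages (equal amount): £53,840
Penalty days: min(26, 20) = 20
Waiting-time penalty: 20 × £390 = £7,800
Subtotal: £53,840 + £53,840 + £7,800 = £115,480
Attorney fees: 10% of £115,480 = £11,548
Total award: £115,480 + £11,548 = £127,028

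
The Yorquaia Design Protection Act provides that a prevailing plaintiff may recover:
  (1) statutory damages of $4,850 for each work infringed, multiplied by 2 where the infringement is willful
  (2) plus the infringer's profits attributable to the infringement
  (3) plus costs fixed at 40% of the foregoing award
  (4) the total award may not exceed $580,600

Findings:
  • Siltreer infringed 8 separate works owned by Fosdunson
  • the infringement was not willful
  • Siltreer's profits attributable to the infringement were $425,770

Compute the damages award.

Award: $580,600

Statutory damages: 8 × $4,850 = $38,800
Infringement not willful: no ×2 enhancement.
Combined award: $38,800 + $425,770 = $464,570
Costs: 40% of $464,570 = $185,828
Award plus costs: $464,570 + $185,828 = $650,398
Cap at $580,600: $650,398 exceeds the cap → $580,600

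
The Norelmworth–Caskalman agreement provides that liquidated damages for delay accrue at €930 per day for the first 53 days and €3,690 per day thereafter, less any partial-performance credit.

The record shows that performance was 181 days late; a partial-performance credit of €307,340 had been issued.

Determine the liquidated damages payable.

First 53 days: 53 × €930 = €49,290
Remaining days: (181 − 53) × €3,690 = €472,320
Accrued per-day damages: €49,290 + €472,320 = €521,610
Less partial-performance credit: €521,610 − €307,340 = €214,270

Liquidated damages: €214,270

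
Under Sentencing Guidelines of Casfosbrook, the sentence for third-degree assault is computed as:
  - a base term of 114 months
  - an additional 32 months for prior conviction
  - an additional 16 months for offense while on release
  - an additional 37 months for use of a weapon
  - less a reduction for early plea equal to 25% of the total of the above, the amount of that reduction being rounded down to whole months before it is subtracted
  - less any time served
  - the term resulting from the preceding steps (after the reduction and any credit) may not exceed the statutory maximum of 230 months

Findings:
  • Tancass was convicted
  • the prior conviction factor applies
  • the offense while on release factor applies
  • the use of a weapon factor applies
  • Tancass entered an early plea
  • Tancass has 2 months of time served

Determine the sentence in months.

148 months

Prior conviction enhancement: +32 months
Offense while on release enhancement: +16 months
Use of a weapon enhancement: +37 months
Adjusted term: 114 months + 32 months + 16 months + 37 months = 199 months
Early plea reduction: 25% of 199 months = 49 months (rounded down)
After reduction: 199 − 49 = 150 months
Less time served: 150 months − 2 months = 148 months
Cap at 230 months: 148 months is within the cap, no reduction.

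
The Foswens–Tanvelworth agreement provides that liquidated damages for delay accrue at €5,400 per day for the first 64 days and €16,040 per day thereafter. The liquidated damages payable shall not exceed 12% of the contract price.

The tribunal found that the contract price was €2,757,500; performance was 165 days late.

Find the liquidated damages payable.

€330,900

First 64 days: 64 × €5,400 = €345,600
Remaining days: (165 − 64) × €16,040 = €1,620,040
Accrued per-day damages: €345,600 + €1,620,040 = €1,965,640
Cap: 12% of €2,757,500 = €330,900
Cap at €330,900: €1,965,640 exceeds the cap → €330,900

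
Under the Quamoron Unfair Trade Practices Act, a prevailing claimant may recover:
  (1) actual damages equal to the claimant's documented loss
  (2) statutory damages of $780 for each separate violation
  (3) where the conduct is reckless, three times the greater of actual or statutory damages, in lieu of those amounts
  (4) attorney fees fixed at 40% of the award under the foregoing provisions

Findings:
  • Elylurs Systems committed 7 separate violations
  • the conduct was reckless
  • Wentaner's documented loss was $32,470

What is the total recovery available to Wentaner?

Statutory damages: 7 × $780 = $5,460
Greater of actual damages ($32,470) or statutory damages ($5,460): $32,470
Trebled: 3 × $32,470 = $97,410
Attorney fees: 40% of $97,410 = $38,964
Total recovery: $97,410 + $38,964 = $136,374

$136,374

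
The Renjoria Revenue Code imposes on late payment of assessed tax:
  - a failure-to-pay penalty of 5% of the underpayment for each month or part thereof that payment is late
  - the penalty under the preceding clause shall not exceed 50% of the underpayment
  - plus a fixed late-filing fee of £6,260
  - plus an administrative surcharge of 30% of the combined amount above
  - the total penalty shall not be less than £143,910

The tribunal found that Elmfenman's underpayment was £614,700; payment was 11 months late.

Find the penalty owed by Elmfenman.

Accrued rate: 5% × 11 = 55%, capped at 50% → 50%
Failure-to-pay penalty: 50% of £614,700 = £307,350
Penalty before surcharge: £307,350 + £6,260 = £313,610
Administrative surcharge: 30% of £313,610 = £94,083
Total penalty: £313,610 + £94,083 = £407,693
Minimum £143,910: £407,693 meets the minimum, no increase.

£407,693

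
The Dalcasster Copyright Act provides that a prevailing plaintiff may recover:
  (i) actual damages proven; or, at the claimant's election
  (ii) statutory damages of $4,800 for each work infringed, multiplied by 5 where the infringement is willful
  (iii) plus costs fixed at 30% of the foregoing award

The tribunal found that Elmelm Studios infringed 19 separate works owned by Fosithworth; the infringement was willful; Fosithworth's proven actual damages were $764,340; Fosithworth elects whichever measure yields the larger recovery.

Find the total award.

$993,642

Statutory damages: 19 × $4,800 = $91,200
Multiplied by 5: 5 × $91,200 = $456,000
Greater of actual damages ($764,340) or enhanced statutory damages ($456,000): $764,340
Costs: 30% of $764,340 = $229,302
Award plus costs: $764,340 + $229,302 = $993,642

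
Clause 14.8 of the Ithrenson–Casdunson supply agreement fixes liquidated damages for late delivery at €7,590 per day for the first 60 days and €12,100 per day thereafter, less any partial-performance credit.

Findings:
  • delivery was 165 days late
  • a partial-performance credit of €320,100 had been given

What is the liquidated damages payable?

First 60 days: 60 × €7,590 = €455,400
Remaining days: (165 − 60) × €12,100 = €1,270,500
Accrued per-day damages: €455,400 + €1,270,500 = €1,725,900
Less partial-performance credit: €1,725,900 − €320,100 = €1,405,800

Liquidated damages: €1,405,800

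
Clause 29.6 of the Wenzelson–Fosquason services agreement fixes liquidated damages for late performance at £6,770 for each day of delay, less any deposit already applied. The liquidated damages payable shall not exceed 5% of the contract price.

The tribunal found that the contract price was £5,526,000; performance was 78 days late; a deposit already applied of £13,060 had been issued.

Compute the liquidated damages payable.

Per-day damages: 78 × £6,770 = £528,060
Less deposit already applied: £528,060 − £13,060 = £515,000
Cap: 5% of £5,526,000 = £276,300
Cap at £276,300: £515,000 exceeds the cap → £276,300

£276,300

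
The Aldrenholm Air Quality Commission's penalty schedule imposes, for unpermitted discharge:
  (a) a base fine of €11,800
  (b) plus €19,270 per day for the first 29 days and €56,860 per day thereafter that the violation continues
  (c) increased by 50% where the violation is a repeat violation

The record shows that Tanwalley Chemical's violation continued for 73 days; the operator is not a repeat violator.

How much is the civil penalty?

€3,072,470

First 29 days: 29 × €19,270 = €558,830
Remaining days: (73 − 29) × €56,860 = €2,501,840
Per-day component: €558,830 + €2,501,840 = €3,060,670
Base plus per-day: €11,800 + €3,060,670 = €3,072,470
The operator is not a repeat violator: no 50% increase.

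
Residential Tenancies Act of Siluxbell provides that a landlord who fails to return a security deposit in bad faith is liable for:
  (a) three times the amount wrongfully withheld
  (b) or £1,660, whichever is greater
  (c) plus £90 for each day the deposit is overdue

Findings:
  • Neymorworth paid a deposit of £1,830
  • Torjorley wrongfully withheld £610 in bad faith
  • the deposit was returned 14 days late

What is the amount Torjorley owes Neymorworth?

Recovery: £3,090

Trebled: 3 × £610 = £1,830
Minimum £1,660: £1,830 meets the minimum, no increase.
Late-return penalty: 14 × £90 = £1,260
Damages plus late penalty: £1,830 + £1,260 = £3,090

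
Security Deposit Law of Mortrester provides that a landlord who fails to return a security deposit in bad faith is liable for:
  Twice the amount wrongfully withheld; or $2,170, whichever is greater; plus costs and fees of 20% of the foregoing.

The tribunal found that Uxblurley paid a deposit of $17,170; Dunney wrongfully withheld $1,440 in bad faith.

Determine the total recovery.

Doubled: 2 × $1,440 = $2,880
Minimum $2,170: $2,880 meets the minimum, no increase.
Costs and fees: 20% of $2,880 = $576
Total recovery: $2,880 + $576 = $3,456

$3,456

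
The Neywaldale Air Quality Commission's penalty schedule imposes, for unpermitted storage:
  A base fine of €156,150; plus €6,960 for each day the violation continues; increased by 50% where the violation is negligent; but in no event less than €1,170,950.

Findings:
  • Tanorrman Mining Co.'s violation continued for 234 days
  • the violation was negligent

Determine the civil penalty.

€2,677,185

Per-day component: 234 × €6,960 = €1,628,640
Base plus per-day: €156,150 + €1,628,640 = €1,784,790
Enhancement: 50% of €1,784,790 = €892,395
Enhanced fine: €1,784,790 + €892,395 = €2,677,185
Minimum €1,170,950: €2,677,185 meets the minimum, no increase.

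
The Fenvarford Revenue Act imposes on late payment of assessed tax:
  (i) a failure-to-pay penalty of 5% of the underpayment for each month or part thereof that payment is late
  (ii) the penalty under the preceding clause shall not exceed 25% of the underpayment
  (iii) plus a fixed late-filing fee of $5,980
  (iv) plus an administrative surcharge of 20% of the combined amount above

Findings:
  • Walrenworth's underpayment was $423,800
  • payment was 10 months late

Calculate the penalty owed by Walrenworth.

Penalty: $134,316

Accrued rate: 5% × 10 = 50%, capped at 25% → 25%
Failure-to-pay penalty: 25% of $423,800 = $105,950
Penalty before surcharge: $105,950 + $5,980 = $111,930
Administrative surcharge: 20% of $111,930 = $22,386
Total penalty: $111,930 + $22,386 = $134,316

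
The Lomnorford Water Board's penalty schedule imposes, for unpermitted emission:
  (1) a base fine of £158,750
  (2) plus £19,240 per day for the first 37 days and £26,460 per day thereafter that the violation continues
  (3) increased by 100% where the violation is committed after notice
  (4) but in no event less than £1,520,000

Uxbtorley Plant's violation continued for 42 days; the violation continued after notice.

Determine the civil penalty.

First 37 days: 37 × £19,240 = £711,880
Remaining days: (42 − 37) × £26,460 = £132,300
Per-day component: £711,880 + £132,300 = £844,180
Base plus per-day: £158,750 + £844,180 = £1,002,930
Enhancement: 100% of £1,002,930 = £1,002,930
Enhanced fine: £1,002,930 + £1,002,930 = £2,005,860
Minimum £1,520,000: £2,005,860 meets the minimum, no increase.

£2,005,860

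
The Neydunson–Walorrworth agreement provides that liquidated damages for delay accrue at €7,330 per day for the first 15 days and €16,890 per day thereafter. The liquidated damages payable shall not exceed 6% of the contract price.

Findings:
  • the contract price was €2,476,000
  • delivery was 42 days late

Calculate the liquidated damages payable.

€148,560

First 15 days: 15 × €7,330 = €109,950
Remaining days: (42 − 15) × €16,890 = €456,030
Accrued per-day damages: €109,950 + €456,030 = €565,980
Cap: 6% of €2,476,000 = €148,560
Cap at €148,560: €565,980 exceeds the cap → €148,560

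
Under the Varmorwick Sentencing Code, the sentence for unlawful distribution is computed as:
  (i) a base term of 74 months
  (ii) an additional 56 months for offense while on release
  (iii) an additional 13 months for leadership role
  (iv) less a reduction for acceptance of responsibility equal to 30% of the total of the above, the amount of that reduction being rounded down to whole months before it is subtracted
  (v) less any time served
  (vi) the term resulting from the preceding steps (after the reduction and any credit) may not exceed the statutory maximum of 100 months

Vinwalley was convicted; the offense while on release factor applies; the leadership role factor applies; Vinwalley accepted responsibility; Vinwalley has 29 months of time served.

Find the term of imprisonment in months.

72 months

Offense while on release enhancement: +56 months
Leadership role enhancement: +13 months
Adjusted term: 74 months + 56 months + 13 months = 143 months
Acceptance of responsibility reduction: 30% of 143 months = 42 months (rounded down)
After reduction: 143 − 42 = 101 months
Less time served: 101 months − 29 months = 72 months
Cap at 100 months: 72 months is within the cap, no reduction.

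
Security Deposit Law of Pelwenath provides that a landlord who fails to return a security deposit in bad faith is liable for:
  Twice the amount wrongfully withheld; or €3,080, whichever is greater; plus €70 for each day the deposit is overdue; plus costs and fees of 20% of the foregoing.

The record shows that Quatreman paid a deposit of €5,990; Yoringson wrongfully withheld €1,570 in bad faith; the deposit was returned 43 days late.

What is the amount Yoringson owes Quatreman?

Doubled: 2 × €1,570 = €3,140
Minimum €3,080: €3,140 meets the minimum, no increase.
Late-return penalty: 43 × €70 = €3,010
Damages plus late penalty: €3,140 + €3,010 = €6,150
Costs and fees: 20% of €6,150 = €1,230
Total recovery: €6,150 + €1,230 = €7,380

Recovery: €7,380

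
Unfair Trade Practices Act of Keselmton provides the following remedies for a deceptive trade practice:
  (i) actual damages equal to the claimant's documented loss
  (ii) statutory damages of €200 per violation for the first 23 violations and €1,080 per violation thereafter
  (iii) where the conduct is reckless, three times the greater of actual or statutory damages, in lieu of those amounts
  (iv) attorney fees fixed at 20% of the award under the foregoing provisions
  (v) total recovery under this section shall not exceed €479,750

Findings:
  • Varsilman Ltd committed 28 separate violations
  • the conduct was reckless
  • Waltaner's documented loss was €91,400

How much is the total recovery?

Total recovery: €329,040

First 23 violations: 23 × €200 = €4,600
Remaining violations: (28 − 23) × €1,080 = €5,400
Statutory damages: €4,600 + €5,400 = €10,000
Greater of actual damages (€91,400) or statutory damages (€10,000): €91,400
Trebled: 3 × €91,400 = €274,200
Attorney fees: 20% of €274,200 = €54,840
Total before cap: €274,200 + €54,840 = €329,040
Cap at €479,750: €329,040 is within the cap, no reduction.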